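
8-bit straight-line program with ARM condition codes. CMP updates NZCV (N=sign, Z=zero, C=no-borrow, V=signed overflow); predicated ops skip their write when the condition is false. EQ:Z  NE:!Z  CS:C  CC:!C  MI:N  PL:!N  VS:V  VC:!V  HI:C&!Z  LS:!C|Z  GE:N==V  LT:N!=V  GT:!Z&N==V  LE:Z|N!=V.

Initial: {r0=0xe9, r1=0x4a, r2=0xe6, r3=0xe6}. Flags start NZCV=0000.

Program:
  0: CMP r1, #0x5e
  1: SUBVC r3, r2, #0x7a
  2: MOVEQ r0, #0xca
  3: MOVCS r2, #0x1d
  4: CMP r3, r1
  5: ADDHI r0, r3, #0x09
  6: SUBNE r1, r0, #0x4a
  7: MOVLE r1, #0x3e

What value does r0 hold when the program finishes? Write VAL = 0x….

[0] flags=1000 → (cmp)
[1] flags=1000 VC?T → r3=0x6c
[2] flags=1000 EQ?F → skip
[3] flags=1000 CS?F → skip
[4] flags=0010 → (cmp)
[5] flags=0010 HI?T → r0=0x75
[6] flags=0010 NE?T → r1=0x2b
[7] flags=0010 LE?F → skip

VAL = 0x75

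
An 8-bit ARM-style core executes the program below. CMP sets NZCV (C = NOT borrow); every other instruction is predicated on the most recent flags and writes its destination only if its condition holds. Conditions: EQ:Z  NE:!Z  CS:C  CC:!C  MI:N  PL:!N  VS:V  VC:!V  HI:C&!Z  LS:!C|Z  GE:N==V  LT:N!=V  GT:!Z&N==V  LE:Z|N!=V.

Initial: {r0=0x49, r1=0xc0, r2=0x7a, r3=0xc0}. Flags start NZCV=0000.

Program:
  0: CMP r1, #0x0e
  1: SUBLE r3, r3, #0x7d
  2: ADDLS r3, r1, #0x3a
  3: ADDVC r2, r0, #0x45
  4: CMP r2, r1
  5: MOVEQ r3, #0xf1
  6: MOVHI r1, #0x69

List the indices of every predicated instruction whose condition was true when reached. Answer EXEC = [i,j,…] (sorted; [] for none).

[0] flags=1010 → (cmp)
[1] flags=1010 LE?T → r3=0x43
[2] flags=1010 LS?F → skip
[3] flags=1010 VC?T → r2=0x8e
[4] flags=1000 → (cmp)
[5] flags=1000 EQ?F → skip
[6] flags=1000 HI?F → skip

EXEC = [1,3]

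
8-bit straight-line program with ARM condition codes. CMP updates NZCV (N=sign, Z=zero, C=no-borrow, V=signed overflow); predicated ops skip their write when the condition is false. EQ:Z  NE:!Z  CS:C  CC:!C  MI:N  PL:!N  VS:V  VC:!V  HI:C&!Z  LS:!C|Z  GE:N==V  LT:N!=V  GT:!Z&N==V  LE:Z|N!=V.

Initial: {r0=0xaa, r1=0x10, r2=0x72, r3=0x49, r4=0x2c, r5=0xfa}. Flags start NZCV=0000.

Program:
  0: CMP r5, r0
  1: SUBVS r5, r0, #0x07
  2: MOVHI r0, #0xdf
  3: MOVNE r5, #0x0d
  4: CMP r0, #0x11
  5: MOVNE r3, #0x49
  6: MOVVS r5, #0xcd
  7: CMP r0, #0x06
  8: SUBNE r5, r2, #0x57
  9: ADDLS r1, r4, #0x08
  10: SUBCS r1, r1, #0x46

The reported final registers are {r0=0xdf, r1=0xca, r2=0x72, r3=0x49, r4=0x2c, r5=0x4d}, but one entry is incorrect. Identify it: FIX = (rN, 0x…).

FIX = (r5, 0x1b)

0: ✓ CMP  NZCV=0010
1: · SUBVS
2: ✓ MOVHI  r0←0xdf
3: ✓ MOVNE  r5←0x0d
4: ✓ CMP  NZCV=1010
5: ✓ MOVNE  r3←0x49
6: · MOVVS
7: ✓ CMP  NZCV=1010
8: ✓ SUBNE  r5←0x1b
9: · ADDLS
10: ✓ SUBCS  r1←0xca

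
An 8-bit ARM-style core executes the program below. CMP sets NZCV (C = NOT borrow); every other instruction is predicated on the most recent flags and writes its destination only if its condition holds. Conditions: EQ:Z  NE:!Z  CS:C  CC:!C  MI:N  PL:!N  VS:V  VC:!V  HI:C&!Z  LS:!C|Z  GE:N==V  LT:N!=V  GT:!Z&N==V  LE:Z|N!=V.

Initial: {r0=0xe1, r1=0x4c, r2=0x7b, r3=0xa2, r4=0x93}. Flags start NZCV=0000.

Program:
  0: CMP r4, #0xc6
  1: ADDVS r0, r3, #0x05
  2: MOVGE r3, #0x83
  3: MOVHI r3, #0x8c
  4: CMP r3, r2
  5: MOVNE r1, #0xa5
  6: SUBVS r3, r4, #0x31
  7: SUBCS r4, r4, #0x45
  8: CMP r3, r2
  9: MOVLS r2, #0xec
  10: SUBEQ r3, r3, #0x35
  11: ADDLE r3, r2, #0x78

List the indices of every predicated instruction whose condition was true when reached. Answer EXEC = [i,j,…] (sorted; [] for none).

0: ✓ CMP  NZCV=1000
1: · ADDVS
2: · MOVGE
3: · MOVHI
4: ✓ CMP  NZCV=0011
5: ✓ MOVNE  r1←0xa5
6: ✓ SUBVS  r3←0x62
7: ✓ SUBCS  r4←0x4e
8: ✓ CMP  NZCV=1000
9: ✓ MOVLS  r2←0xec
10: · SUBEQ
11: ✓ ADDLE  r3←0x64

EXEC = [5,6,7,9,11]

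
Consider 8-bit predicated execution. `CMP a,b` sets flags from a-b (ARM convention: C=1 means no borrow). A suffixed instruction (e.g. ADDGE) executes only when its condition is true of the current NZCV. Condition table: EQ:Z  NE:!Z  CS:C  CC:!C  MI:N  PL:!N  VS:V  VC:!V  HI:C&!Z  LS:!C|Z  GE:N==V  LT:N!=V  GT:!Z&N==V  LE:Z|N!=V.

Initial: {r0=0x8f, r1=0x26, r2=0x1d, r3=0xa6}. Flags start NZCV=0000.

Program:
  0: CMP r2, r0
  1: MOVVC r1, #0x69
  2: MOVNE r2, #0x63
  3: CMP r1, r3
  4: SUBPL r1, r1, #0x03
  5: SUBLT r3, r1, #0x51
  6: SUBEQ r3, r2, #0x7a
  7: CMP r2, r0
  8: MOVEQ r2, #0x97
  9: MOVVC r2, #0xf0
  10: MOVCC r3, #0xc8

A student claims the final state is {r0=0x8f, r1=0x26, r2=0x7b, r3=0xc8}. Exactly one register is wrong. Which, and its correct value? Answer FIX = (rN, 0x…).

0: ✓ CMP  NZCV=1001
1: · MOVVC
2: ✓ MOVNE  r2←0x63
3: ✓ CMP  NZCV=1001
4: · SUBPL
5: · SUBLT
6: · SUBEQ
7: ✓ CMP  NZCV=1001
8: · MOVEQ
9: · MOVVC
10: ✓ MOVCC  r3←0xc8

FIX = (r2, 0x63)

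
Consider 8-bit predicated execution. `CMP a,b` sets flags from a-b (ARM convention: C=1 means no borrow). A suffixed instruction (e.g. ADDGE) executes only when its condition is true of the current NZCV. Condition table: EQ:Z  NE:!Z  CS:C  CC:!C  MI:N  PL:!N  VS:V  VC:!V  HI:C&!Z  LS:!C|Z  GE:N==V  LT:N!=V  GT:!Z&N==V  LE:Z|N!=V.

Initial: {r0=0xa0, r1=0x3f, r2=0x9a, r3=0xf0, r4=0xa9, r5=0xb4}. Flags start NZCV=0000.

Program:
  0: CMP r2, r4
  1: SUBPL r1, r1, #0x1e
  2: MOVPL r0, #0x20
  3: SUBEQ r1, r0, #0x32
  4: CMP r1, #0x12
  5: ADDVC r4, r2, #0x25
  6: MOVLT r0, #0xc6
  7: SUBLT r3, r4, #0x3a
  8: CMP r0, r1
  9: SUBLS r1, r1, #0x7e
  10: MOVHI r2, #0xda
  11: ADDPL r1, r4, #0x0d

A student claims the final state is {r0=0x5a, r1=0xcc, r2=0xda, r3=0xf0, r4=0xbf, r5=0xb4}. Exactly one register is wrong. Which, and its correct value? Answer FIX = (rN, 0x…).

FIX = (r0, 0xa0)

[0] flags=1000 → (cmp)
[1] flags=1000 PL?F → skip
[2] flags=1000 PL?F → skip
[3] flags=1000 EQ?F → skip
[4] flags=0010 → (cmp)
[5] flags=0010 VC?T → r4=0xbf
[6] flags=0010 LT?F → skip
[7] flags=0010 LT?F → skip
[8] flags=0011 → (cmp)
[9] flags=0011 LS?F → skip
[10] flags=0011 HI?T → r2=0xda
[11] flags=0011 PL?T → r1=0xcc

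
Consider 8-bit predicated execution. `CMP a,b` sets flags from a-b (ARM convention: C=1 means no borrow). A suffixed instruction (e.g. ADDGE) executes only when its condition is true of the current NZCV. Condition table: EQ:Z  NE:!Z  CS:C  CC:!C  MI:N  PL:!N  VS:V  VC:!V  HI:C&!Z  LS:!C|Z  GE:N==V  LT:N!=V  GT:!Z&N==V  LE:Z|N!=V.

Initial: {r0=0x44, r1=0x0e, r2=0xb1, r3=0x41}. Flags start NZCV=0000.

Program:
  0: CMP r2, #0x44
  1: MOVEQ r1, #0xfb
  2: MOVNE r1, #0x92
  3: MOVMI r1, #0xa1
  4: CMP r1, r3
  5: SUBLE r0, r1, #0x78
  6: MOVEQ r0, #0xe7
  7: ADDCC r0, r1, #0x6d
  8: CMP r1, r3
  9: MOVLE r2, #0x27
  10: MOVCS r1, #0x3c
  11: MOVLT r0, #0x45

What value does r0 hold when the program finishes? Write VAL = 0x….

0: ✓ CMP  NZCV=0011
1: · MOVEQ
2: ✓ MOVNE  r1←0x92
3: · MOVMI
4: ✓ CMP  NZCV=0011
5: ✓ SUBLE  r0←0x1a
6: · MOVEQ
7: · ADDCC
8: ✓ CMP  NZCV=0011
9: ✓ MOVLE  r2←0x27
10: ✓ MOVCS  r1←0x3c
11: ✓ MOVLT  r0←0x45

VAL = 0x45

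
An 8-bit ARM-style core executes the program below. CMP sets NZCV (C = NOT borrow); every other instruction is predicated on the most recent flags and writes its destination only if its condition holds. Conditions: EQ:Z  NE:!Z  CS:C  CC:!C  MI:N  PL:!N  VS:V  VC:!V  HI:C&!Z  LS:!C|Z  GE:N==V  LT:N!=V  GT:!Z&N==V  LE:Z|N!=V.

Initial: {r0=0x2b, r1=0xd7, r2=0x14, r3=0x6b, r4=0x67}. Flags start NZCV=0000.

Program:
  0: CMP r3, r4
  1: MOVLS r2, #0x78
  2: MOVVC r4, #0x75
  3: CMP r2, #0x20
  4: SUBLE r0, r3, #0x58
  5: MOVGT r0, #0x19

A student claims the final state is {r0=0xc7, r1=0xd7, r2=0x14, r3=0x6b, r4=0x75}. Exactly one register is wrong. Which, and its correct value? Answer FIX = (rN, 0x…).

FIX = (r0, 0x13)

[0] flags=0010 → (cmp)
[1] flags=0010 LS?F → skip
[2] flags=0010 VC?T → r4=0x75
[3] flags=1000 → (cmp)
[4] flags=1000 LE?T → r0=0x13
[5] flags=1000 GT?F → skip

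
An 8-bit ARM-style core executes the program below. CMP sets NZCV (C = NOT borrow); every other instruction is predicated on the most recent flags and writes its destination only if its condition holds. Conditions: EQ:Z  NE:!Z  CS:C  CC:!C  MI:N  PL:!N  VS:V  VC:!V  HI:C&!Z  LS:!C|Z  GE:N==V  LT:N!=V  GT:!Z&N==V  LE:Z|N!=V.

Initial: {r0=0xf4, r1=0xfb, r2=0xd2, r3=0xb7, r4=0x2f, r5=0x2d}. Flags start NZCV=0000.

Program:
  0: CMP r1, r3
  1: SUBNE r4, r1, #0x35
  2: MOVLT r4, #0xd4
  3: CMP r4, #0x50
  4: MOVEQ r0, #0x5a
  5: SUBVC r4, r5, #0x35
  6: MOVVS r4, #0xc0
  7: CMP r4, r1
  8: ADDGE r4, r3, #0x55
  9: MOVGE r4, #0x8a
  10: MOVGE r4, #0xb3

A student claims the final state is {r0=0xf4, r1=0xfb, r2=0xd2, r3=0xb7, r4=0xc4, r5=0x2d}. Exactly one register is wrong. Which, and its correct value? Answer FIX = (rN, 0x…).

FIX = (r4, 0xc0)

0: ✓ CMP  NZCV=0010
1: ✓ SUBNE  r4←0xc6
2: · MOVLT
3: ✓ CMP  NZCV=0011
4: · MOVEQ
5: · SUBVC
6: ✓ MOVVS  r4←0xc0
7: ✓ CMP  NZCV=1000
8: · ADDGE
9: · MOVGE
10: · MOVGE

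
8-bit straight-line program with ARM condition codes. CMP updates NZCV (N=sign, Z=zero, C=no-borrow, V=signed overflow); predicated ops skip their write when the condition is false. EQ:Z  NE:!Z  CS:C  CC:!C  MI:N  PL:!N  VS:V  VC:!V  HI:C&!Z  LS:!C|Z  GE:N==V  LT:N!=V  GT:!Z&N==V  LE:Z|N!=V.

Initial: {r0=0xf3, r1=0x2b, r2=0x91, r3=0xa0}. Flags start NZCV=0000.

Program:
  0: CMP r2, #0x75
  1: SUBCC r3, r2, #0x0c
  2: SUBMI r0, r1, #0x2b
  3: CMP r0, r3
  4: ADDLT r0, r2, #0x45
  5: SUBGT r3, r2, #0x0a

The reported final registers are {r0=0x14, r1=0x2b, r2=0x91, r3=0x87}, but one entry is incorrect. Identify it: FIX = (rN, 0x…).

FIX = (r0, 0xf3)

[0] flags=0011 → (cmp)
[1] flags=0011 CC?F → skip
[2] flags=0011 MI?F → skip
[3] flags=0010 → (cmp)
[4] flags=0010 LT?F → skip
[5] flags=0010 GT?T → r3=0x87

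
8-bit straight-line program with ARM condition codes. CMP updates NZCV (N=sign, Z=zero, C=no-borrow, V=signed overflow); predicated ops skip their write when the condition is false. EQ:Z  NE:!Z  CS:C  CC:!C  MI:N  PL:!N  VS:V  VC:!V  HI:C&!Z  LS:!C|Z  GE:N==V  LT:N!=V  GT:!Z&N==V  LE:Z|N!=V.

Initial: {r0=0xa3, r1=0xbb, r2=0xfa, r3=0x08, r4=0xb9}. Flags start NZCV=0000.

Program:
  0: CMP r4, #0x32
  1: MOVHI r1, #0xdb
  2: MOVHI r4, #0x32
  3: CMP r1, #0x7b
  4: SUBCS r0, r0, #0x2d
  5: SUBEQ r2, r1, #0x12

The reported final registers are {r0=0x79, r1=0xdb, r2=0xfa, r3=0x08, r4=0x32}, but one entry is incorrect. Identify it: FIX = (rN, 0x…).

0: ✓ CMP  NZCV=1010
1: ✓ MOVHI  r1←0xdb
2: ✓ MOVHI  r4←0x32
3: ✓ CMP  NZCV=0011
4: ✓ SUBCS  r0←0x76
5: · SUBEQ

FIX = (r0, 0x76)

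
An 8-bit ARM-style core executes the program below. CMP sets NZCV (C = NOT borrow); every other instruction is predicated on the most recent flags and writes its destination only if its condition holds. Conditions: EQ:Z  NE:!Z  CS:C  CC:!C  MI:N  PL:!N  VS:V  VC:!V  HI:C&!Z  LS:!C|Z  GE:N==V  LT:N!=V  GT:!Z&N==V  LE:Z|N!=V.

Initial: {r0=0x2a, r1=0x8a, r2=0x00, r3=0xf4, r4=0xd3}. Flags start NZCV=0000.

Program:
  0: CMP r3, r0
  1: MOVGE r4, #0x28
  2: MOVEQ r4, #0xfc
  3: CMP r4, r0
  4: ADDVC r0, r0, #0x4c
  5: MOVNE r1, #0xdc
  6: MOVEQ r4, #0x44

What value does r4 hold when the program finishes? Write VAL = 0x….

VAL = 0xd3

0: ✓ CMP  NZCV=1010
1: · MOVGE
2: · MOVEQ
3: ✓ CMP  NZCV=1010
4: ✓ ADDVC  r0←0x76
5: ✓ MOVNE  r1←0xdc
6: · MOVEQ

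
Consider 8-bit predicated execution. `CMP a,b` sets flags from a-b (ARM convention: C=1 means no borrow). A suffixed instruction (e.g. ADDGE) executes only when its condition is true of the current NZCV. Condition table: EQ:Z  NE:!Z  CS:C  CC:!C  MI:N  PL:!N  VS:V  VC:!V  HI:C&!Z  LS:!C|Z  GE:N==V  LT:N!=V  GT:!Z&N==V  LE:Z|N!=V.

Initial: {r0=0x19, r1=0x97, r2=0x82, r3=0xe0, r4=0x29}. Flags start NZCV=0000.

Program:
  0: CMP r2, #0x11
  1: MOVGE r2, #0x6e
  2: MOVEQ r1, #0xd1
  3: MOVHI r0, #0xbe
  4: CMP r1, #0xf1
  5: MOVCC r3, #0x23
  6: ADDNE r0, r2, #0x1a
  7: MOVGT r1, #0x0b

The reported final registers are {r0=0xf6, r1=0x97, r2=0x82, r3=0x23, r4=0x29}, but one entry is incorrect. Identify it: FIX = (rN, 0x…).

[0] flags=0011 → (cmp)
[1] flags=0011 GE?F → skip
[2] flags=0011 EQ?F → skip
[3] flags=0011 HI?T → r0=0xbe
[4] flags=1000 → (cmp)
[5] flags=1000 CC?T → r3=0x23
[6] flags=1000 NE?T → r0=0x9c
[7] flags=1000 GT?F → skip

FIX = (r0, 0x9c)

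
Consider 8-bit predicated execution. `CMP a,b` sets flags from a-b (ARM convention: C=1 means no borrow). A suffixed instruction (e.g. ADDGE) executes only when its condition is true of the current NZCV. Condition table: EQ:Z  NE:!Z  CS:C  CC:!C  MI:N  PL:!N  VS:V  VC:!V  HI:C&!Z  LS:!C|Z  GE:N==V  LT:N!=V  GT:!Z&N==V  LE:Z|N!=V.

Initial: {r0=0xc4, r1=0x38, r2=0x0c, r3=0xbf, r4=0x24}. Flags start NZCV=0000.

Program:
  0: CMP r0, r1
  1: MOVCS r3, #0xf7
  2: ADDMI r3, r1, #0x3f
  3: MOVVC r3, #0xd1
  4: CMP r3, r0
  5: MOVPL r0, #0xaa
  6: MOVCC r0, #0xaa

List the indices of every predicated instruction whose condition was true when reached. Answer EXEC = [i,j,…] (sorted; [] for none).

EXEC = [1,2,3,5]

0: ✓ CMP  NZCV=1010
1: ✓ MOVCS  r3←0xf7
2: ✓ ADDMI  r3←0x77
3: ✓ MOVVC  r3←0xd1
4: ✓ CMP  NZCV=0010
5: ✓ MOVPL  r0←0xaa
6: · MOVCC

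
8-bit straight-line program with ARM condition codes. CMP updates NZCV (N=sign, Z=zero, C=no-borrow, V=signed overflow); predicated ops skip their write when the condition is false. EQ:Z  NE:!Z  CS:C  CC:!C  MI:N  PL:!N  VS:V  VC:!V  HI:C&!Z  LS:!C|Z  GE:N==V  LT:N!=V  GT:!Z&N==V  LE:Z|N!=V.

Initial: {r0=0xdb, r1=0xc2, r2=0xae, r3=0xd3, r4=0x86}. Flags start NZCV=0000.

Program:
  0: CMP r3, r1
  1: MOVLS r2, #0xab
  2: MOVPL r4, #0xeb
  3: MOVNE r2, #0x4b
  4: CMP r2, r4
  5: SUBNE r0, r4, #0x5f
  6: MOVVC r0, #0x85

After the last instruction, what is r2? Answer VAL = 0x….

[0] flags=0010 → (cmp)
[1] flags=0010 LS?F → skip
[2] flags=0010 PL?T → r4=0xeb
[3] flags=0010 NE?T → r2=0x4b
[4] flags=0000 → (cmp)
[5] flags=0000 NE?T → r0=0x8c
[6] flags=0000 VC?T → r0=0x85

VAL = 0x4b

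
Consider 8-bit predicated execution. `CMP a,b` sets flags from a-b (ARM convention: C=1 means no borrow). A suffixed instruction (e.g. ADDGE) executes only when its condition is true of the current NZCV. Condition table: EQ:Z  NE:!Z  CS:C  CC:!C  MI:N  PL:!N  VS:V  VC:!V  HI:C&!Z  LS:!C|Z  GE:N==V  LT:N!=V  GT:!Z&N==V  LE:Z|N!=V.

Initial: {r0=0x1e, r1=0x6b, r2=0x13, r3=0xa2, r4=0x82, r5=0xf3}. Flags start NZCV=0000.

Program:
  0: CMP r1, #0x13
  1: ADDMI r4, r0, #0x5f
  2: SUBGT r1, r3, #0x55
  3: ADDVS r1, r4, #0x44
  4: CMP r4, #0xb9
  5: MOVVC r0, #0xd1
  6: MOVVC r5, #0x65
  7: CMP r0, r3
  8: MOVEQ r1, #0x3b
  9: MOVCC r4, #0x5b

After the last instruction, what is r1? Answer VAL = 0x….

VAL = 0x4d

0: ✓ CMP  NZCV=0010
1: · ADDMI
2: ✓ SUBGT  r1←0x4d
3: · ADDVS
4: ✓ CMP  NZCV=1000
5: ✓ MOVVC  r0←0xd1
6: ✓ MOVVC  r5←0x65
7: ✓ CMP  NZCV=0010
8: · MOVEQ
9: · MOVCC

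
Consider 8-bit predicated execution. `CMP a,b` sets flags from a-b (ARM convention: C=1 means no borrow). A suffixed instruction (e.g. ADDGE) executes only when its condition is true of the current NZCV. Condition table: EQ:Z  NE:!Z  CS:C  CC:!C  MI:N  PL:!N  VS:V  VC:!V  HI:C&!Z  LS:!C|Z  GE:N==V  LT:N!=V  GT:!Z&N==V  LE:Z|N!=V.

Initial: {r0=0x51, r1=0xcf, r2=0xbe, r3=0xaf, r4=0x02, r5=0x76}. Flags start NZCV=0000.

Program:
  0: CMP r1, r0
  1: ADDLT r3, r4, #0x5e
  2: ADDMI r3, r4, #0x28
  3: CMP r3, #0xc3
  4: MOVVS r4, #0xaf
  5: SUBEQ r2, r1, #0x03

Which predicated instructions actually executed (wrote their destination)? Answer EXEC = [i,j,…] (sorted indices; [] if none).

EXEC = [1,4]

0: ✓ CMP  NZCV=0011
1: ✓ ADDLT  r3←0x60
2: · ADDMI
3: ✓ CMP  NZCV=1001
4: ✓ MOVVS  r4←0xaf
5: · SUBEQ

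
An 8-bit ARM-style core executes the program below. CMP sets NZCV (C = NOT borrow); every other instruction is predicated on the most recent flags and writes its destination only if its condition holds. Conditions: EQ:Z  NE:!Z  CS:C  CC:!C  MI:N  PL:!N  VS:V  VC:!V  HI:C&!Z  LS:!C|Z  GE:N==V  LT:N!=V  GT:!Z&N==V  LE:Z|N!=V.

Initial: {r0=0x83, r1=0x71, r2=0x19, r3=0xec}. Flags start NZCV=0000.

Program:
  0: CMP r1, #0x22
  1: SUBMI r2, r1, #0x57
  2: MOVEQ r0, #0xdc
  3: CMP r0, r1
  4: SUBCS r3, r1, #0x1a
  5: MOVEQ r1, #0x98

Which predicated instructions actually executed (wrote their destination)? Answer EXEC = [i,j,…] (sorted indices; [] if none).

EXEC = [4]

[0] flags=0010 → (cmp)
[1] flags=0010 MI?F → skip
[2] flags=0010 EQ?F → skip
[3] flags=0011 → (cmp)
[4] flags=0011 CS?T → r3=0x57
[5] flags=0011 EQ?F → skip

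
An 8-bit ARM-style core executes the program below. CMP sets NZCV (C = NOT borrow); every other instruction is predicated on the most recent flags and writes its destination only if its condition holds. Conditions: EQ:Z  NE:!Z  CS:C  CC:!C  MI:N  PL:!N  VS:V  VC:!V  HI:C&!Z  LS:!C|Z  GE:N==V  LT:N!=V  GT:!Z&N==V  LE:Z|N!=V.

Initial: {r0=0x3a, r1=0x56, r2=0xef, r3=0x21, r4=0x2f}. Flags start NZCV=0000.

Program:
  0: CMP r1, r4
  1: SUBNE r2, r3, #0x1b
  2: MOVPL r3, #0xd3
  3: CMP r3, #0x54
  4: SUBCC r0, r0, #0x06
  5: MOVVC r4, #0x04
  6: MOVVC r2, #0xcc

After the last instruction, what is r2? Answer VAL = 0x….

VAL = 0x06

[0] flags=0010 → (cmp)
[1] flags=0010 NE?T → r2=0x06
[2] flags=0010 PL?T → r3=0xd3
[3] flags=0011 → (cmp)
[4] flags=0011 CC?F → skip
[5] flags=0011 VC?F → skip
[6] flags=0011 VC?F → skip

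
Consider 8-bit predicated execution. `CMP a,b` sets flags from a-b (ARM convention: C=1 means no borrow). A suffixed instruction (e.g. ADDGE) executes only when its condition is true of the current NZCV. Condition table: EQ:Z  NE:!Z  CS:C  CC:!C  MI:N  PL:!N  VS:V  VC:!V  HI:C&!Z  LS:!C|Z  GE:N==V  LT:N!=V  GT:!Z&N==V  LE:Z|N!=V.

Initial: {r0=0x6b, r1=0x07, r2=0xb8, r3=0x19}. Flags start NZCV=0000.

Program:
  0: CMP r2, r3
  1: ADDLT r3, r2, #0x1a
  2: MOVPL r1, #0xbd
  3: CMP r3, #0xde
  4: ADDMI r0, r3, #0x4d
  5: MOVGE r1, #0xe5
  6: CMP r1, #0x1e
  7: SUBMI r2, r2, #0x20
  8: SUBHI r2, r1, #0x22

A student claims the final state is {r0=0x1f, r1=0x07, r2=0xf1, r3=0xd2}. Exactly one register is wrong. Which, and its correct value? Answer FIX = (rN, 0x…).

0: ✓ CMP  NZCV=1010
1: ✓ ADDLT  r3←0xd2
2: · MOVPL
3: ✓ CMP  NZCV=1000
4: ✓ ADDMI  r0←0x1f
5: · MOVGE
6: ✓ CMP  NZCV=1000
7: ✓ SUBMI  r2←0x98
8: · SUBHI

FIX = (r2, 0x98)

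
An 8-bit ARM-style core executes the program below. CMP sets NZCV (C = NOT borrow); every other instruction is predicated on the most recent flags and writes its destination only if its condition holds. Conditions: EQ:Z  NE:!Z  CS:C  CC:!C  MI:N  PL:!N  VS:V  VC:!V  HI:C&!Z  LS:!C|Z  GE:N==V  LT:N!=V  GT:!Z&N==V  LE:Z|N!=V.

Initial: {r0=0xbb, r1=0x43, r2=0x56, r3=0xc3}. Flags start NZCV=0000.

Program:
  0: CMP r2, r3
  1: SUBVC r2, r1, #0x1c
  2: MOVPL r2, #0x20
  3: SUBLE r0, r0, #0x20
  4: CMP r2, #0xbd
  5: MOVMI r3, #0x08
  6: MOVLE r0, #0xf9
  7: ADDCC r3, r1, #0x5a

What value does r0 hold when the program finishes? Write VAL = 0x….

VAL = 0xbb

[0] flags=1001 → (cmp)
[1] flags=1001 VC?F → skip
[2] flags=1001 PL?F → skip
[3] flags=1001 LE?F → skip
[4] flags=1001 → (cmp)
[5] flags=1001 MI?T → r3=0x08
[6] flags=1001 LE?F → skip
[7] flags=1001 CC?T → r3=0x9d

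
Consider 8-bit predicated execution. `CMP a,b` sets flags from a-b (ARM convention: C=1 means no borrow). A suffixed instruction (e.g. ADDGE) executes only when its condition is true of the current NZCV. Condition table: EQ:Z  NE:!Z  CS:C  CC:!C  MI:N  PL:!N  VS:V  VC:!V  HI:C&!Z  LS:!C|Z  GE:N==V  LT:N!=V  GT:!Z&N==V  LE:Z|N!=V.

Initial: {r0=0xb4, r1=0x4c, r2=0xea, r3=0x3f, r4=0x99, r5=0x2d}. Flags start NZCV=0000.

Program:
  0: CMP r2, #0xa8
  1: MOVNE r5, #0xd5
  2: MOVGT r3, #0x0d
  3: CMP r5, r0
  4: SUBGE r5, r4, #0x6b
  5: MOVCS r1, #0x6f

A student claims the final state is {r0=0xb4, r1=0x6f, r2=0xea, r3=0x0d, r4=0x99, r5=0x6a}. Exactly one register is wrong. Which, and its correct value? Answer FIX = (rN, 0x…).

FIX = (r5, 0x2e)

[0] flags=0010 → (cmp)
[1] flags=0010 NE?T → r5=0xd5
[2] flags=0010 GT?T → r3=0x0d
[3] flags=0010 → (cmp)
[4] flags=0010 GE?T → r5=0x2e
[5] flags=0010 CS?T → r1=0x6f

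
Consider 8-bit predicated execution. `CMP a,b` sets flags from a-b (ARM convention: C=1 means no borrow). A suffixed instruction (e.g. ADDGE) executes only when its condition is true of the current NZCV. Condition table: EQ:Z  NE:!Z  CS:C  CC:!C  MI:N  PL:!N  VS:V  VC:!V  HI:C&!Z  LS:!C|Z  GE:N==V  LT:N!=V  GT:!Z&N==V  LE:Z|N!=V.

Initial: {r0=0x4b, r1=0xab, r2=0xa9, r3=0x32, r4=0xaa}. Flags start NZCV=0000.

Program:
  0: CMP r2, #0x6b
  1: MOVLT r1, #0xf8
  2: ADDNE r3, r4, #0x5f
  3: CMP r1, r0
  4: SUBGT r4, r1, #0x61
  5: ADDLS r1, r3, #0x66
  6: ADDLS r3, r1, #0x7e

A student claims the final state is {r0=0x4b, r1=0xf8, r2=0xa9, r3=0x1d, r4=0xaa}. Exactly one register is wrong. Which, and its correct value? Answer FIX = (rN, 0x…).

FIX = (r3, 0x09)

0: ✓ CMP  NZCV=0011
1: ✓ MOVLT  r1←0xf8
2: ✓ ADDNE  r3←0x09
3: ✓ CMP  NZCV=1010
4: · SUBGT
5: · ADDLS
6: · ADDLS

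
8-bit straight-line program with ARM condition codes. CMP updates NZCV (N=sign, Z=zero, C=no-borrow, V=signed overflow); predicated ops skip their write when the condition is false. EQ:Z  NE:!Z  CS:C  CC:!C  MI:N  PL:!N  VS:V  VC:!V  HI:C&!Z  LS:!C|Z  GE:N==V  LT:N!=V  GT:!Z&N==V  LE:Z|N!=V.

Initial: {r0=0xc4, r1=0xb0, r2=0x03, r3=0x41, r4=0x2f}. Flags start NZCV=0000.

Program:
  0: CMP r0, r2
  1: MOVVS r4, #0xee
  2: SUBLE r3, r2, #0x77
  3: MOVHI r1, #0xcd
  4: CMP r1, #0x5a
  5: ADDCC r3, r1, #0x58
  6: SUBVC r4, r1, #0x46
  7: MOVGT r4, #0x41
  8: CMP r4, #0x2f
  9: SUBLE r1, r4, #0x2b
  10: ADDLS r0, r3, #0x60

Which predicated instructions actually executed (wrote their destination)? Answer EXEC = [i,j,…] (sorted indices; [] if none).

[0] flags=1010 → (cmp)
[1] flags=1010 VS?F → skip
[2] flags=1010 LE?T → r3=0x8c
[3] flags=1010 HI?T → r1=0xcd
[4] flags=0011 → (cmp)
[5] flags=0011 CC?F → skip
[6] flags=0011 VC?F → skip
[7] flags=0011 GT?F → skip
[8] flags=0110 → (cmp)
[9] flags=0110 LE?T → r1=0x04
[10] flags=0110 LS?T → r0=0xec

EXEC = [2,3,9,10]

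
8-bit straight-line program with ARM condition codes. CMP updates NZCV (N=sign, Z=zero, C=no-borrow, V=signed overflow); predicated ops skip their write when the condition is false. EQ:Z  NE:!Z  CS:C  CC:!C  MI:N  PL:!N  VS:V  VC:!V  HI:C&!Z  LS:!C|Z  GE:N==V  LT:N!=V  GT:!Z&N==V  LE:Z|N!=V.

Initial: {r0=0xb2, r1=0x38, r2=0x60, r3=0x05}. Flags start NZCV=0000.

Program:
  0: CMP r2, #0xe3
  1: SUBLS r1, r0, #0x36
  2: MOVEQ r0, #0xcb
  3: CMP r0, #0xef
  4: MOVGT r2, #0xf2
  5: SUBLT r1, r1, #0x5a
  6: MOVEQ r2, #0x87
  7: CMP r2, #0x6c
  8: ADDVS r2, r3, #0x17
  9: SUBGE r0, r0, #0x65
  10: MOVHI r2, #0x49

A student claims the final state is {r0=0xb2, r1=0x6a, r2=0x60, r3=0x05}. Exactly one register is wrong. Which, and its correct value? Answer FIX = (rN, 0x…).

0: ✓ CMP  NZCV=0000
1: ✓ SUBLS  r1←0x7c
2: · MOVEQ
3: ✓ CMP  NZCV=1000
4: · MOVGT
5: ✓ SUBLT  r1←0x22
6: · MOVEQ
7: ✓ CMP  NZCV=1000
8: · ADDVS
9: · SUBGE
10: · MOVHI

FIX = (r1, 0x22)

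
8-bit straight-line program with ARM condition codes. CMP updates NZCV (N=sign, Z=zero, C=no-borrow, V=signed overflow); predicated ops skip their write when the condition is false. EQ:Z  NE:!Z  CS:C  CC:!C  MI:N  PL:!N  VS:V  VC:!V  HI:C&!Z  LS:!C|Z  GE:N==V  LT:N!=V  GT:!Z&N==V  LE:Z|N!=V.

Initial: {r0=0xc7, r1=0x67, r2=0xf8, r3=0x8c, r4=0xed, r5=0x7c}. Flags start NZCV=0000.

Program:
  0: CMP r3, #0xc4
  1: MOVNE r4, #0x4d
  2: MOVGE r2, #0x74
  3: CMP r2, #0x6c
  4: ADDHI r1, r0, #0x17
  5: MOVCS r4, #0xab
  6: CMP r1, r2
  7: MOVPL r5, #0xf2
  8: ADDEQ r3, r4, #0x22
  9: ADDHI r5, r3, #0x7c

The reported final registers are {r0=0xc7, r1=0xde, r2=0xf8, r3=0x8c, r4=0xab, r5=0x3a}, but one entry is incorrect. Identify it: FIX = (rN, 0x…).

[0] flags=1000 → (cmp)
[1] flags=1000 NE?T → r4=0x4d
[2] flags=1000 GE?F → skip
[3] flags=1010 → (cmp)
[4] flags=1010 HI?T → r1=0xde
[5] flags=1010 CS?T → r4=0xab
[6] flags=1000 → (cmp)
[7] flags=1000 PL?F → skip
[8] flags=1000 EQ?F → skip
[9] flags=1000 HI?F → skip

FIX = (r5, 0x7c)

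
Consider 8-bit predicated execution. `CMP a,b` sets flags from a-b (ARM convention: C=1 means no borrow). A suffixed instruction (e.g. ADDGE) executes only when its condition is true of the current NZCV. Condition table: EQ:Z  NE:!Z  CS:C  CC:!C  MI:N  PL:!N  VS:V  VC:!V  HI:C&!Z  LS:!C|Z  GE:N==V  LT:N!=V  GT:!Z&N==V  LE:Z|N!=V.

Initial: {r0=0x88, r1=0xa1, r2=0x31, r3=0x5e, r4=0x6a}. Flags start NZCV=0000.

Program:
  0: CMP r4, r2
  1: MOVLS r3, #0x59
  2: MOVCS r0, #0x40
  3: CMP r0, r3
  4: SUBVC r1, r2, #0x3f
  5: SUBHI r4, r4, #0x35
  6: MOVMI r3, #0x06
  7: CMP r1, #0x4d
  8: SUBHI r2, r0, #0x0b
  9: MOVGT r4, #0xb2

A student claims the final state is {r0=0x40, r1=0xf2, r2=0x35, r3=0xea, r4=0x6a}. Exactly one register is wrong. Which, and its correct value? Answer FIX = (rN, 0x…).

FIX = (r3, 0x06)

0: ✓ CMP  NZCV=0010
1: · MOVLS
2: ✓ MOVCS  r0←0x40
3: ✓ CMP  NZCV=1000
4: ✓ SUBVC  r1←0xf2
5: · SUBHI
6: ✓ MOVMI  r3←0x06
7: ✓ CMP  NZCV=1010
8: ✓ SUBHI  r2←0x35
9: · MOVGT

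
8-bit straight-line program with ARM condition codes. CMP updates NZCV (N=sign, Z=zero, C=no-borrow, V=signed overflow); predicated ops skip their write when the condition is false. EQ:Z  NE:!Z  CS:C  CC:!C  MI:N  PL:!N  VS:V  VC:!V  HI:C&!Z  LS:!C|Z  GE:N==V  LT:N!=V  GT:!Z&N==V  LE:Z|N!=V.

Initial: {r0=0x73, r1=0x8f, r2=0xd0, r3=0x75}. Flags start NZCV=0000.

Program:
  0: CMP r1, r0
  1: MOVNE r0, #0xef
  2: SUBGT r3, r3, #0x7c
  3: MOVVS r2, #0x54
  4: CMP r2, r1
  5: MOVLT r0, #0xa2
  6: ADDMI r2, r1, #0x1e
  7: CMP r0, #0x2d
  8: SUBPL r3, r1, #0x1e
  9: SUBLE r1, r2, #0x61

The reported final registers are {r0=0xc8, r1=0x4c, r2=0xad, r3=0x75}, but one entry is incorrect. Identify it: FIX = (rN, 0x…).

FIX = (r0, 0xef)

[0] flags=0011 → (cmp)
[1] flags=0011 NE?T → r0=0xef
[2] flags=0011 GT?F → skip
[3] flags=0011 VS?T → r2=0x54
[4] flags=1001 → (cmp)
[5] flags=1001 LT?F → skip
[6] flags=1001 MI?T → r2=0xad
[7] flags=1010 → (cmp)
[8] flags=1010 PL?F → skip
[9] flags=1010 LE?T → r1=0x4c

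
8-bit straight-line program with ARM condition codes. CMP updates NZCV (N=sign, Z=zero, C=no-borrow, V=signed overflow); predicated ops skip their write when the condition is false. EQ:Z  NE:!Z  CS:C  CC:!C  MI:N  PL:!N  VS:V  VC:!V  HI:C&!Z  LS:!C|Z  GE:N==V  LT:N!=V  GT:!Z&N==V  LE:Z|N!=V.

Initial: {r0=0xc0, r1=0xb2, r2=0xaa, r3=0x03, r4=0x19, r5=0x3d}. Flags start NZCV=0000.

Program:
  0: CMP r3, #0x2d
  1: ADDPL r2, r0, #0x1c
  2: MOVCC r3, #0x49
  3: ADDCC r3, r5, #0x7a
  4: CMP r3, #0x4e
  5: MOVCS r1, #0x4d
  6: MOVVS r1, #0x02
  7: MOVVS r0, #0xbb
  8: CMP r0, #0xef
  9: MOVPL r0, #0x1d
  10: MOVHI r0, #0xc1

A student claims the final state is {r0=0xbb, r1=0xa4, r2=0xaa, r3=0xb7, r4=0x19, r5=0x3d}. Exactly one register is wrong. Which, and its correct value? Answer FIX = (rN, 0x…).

0: ✓ CMP  NZCV=1000
1: · ADDPL
2: ✓ MOVCC  r3←0x49
3: ✓ ADDCC  r3←0xb7
4: ✓ CMP  NZCV=0011
5: ✓ MOVCS  r1←0x4d
6: ✓ MOVVS  r1←0x02
7: ✓ MOVVS  r0←0xbb
8: ✓ CMP  NZCV=1000
9: · MOVPL
10: · MOVHI

FIX = (r1, 0x02)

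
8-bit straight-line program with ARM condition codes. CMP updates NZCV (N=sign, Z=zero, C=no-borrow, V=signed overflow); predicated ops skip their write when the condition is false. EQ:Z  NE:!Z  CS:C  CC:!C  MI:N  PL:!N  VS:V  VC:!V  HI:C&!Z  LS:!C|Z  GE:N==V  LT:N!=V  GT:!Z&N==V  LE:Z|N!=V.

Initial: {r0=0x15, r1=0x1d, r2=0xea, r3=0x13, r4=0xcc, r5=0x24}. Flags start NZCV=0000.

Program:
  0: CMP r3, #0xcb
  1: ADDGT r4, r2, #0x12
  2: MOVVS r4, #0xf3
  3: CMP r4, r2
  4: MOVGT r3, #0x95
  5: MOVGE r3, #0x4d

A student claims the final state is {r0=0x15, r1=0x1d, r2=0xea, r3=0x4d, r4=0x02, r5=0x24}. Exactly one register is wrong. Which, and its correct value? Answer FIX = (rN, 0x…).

FIX = (r4, 0xfc)

[0] flags=0000 → (cmp)
[1] flags=0000 GT?T → r4=0xfc
[2] flags=0000 VS?F → skip
[3] flags=0010 → (cmp)
[4] flags=0010 GT?T → r3=0x95
[5] flags=0010 GE?T → r3=0x4d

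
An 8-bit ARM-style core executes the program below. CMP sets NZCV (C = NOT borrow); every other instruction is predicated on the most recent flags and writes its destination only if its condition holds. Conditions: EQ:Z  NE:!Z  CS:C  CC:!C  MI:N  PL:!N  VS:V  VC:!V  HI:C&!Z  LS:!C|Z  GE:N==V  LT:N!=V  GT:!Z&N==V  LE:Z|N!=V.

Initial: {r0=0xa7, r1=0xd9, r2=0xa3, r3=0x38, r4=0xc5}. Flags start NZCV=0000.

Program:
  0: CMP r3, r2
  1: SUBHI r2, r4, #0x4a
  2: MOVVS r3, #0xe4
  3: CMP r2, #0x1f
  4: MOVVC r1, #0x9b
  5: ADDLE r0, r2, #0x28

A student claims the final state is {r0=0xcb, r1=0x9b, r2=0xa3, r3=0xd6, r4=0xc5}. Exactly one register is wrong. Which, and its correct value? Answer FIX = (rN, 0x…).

FIX = (r3, 0xe4)

0: ✓ CMP  NZCV=1001
1: · SUBHI
2: ✓ MOVVS  r3←0xe4
3: ✓ CMP  NZCV=1010
4: ✓ MOVVC  r1←0x9b
5: ✓ ADDLE  r0←0xcb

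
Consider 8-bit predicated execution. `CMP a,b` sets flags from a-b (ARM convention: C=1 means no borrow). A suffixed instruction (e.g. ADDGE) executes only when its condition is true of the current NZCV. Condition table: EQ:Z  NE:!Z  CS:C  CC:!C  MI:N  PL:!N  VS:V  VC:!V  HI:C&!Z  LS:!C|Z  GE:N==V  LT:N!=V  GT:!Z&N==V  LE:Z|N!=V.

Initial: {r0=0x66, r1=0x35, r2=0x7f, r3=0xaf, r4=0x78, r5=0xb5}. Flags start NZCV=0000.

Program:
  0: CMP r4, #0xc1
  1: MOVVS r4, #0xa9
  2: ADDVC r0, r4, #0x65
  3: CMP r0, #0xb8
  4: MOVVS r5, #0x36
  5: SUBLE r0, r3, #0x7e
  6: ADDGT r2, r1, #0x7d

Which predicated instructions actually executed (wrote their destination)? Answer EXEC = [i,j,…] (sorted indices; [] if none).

EXEC = [1,4,6]

0: ✓ CMP  NZCV=1001
1: ✓ MOVVS  r4←0xa9
2: · ADDVC
3: ✓ CMP  NZCV=1001
4: ✓ MOVVS  r5←0x36
5: · SUBLE
6: ✓ ADDGT  r2←0xb2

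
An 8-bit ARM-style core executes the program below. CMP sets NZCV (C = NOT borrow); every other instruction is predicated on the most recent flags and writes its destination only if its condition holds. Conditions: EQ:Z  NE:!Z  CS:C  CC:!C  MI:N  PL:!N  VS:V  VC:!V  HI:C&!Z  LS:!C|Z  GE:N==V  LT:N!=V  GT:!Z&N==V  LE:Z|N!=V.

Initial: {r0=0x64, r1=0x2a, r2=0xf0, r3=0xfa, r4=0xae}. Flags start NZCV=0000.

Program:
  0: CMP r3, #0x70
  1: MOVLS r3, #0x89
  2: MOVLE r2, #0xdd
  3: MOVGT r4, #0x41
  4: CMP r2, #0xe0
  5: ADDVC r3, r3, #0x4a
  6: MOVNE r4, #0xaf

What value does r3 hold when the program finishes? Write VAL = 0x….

[0] flags=1010 → (cmp)
[1] flags=1010 LS?F → skip
[2] flags=1010 LE?T → r2=0xdd
[3] flags=1010 GT?F → skip
[4] flags=1000 → (cmp)
[5] flags=1000 VC?T → r3=0x44
[6] flags=1000 NE?T → r4=0xaf

VAL = 0x44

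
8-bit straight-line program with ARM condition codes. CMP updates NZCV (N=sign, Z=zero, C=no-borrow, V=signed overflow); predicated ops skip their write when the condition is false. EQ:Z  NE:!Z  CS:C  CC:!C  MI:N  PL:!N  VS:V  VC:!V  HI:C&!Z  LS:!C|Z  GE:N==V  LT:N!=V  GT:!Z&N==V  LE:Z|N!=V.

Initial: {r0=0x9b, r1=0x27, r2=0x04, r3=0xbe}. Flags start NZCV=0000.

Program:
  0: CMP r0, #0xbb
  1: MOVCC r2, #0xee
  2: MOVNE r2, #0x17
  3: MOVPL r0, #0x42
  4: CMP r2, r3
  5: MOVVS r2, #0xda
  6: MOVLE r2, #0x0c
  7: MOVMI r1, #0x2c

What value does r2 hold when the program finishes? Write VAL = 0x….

VAL = 0x17

[0] flags=1000 → (cmp)
[1] flags=1000 CC?T → r2=0xee
[2] flags=1000 NE?T → r2=0x17
[3] flags=1000 PL?F → skip
[4] flags=0000 → (cmp)
[5] flags=0000 VS?F → skip
[6] flags=0000 LE?F → skip
[7] flags=0000 MI?F → skip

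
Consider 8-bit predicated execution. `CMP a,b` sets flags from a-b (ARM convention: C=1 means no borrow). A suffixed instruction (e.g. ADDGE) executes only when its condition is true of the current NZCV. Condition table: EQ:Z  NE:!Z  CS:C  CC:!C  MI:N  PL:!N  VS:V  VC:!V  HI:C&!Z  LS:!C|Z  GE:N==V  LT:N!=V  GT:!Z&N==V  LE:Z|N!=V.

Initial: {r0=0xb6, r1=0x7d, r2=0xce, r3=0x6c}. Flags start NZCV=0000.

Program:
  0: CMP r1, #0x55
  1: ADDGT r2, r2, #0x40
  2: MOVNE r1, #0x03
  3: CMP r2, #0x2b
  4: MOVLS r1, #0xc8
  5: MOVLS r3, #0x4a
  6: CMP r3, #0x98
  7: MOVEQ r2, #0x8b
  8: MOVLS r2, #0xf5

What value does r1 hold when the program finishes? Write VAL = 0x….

VAL = 0xc8

0: ✓ CMP  NZCV=0010
1: ✓ ADDGT  r2←0x0e
2: ✓ MOVNE  r1←0x03
3: ✓ CMP  NZCV=1000
4: ✓ MOVLS  r1←0xc8
5: ✓ MOVLS  r3←0x4a
6: ✓ CMP  NZCV=1001
7: · MOVEQ
8: ✓ MOVLS  r2←0xf5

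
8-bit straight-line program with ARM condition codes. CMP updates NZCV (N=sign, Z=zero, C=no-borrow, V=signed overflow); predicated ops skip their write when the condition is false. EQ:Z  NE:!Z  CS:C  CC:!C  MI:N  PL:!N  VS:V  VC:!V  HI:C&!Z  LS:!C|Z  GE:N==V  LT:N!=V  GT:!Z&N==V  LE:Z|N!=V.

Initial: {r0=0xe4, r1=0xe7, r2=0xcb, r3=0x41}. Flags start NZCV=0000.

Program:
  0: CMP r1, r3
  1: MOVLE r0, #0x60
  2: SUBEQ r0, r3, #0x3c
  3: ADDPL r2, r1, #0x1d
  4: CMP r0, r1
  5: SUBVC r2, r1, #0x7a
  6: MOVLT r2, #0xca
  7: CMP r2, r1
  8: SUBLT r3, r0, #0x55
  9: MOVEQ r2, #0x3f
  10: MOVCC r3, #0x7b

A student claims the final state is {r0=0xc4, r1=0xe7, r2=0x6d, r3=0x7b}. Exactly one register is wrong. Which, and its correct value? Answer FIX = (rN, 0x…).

[0] flags=1010 → (cmp)
[1] flags=1010 LE?T → r0=0x60
[2] flags=1010 EQ?F → skip
[3] flags=1010 PL?F → skip
[4] flags=0000 → (cmp)
[5] flags=0000 VC?T → r2=0x6d
[6] flags=0000 LT?F → skip
[7] flags=1001 → (cmp)
[8] flags=1001 LT?F → skip
[9] flags=1001 EQ?F → skip
[10] flags=1001 CC?T → r3=0x7b

FIX = (r0, 0x60)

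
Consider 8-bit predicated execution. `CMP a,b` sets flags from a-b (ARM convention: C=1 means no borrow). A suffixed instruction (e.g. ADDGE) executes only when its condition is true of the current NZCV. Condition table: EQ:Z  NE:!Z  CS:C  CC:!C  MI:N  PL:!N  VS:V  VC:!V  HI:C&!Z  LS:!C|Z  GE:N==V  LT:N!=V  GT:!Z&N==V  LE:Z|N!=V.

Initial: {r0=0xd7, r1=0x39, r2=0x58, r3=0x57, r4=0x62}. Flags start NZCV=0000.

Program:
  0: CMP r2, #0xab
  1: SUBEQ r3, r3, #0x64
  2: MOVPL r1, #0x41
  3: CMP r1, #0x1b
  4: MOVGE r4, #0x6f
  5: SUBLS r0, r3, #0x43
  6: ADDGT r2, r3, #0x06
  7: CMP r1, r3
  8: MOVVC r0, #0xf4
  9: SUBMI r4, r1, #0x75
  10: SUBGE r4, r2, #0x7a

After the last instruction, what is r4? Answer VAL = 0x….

VAL = 0xc4

0: ✓ CMP  NZCV=1001
1: · SUBEQ
2: · MOVPL
3: ✓ CMP  NZCV=0010
4: ✓ MOVGE  r4←0x6f
5: · SUBLS
6: ✓ ADDGT  r2←0x5d
7: ✓ CMP  NZCV=1000
8: ✓ MOVVC  r0←0xf4
9: ✓ SUBMI  r4←0xc4
10: · SUBGE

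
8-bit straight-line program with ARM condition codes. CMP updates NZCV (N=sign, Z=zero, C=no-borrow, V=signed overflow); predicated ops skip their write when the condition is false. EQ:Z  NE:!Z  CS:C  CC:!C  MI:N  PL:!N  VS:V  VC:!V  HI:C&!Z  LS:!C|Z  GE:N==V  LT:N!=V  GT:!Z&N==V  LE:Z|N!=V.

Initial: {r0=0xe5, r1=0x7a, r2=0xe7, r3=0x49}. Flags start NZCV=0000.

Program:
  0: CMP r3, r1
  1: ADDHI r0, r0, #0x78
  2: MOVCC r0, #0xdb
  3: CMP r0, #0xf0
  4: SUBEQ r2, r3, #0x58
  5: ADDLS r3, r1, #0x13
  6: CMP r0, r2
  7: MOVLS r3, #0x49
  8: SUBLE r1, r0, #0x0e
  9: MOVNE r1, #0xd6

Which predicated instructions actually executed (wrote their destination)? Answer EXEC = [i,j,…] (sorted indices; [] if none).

0: ✓ CMP  NZCV=1000
1: · ADDHI
2: ✓ MOVCC  r0←0xdb
3: ✓ CMP  NZCV=1000
4: · SUBEQ
5: ✓ ADDLS  r3←0x8d
6: ✓ CMP  NZCV=1000
7: ✓ MOVLS  r3←0x49
8: ✓ SUBLE  r1←0xcd
9: ✓ MOVNE  r1←0xd6

EXEC = [2,5,7,8,9]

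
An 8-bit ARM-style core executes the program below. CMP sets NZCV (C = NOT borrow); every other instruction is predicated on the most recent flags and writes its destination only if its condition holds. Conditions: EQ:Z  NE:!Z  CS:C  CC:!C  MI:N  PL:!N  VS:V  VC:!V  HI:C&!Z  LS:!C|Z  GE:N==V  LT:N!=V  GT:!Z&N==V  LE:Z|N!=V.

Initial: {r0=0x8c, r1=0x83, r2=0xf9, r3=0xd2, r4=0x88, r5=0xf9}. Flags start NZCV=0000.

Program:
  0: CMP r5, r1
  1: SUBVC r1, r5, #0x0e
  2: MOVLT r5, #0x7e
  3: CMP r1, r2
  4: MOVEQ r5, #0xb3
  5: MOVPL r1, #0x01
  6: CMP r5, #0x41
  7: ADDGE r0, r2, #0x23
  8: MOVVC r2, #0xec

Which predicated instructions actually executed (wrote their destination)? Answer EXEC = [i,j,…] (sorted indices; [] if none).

[0] flags=0010 → (cmp)
[1] flags=0010 VC?T → r1=0xeb
[2] flags=0010 LT?F → skip
[3] flags=1000 → (cmp)
[4] flags=1000 EQ?F → skip
[5] flags=1000 PL?F → skip
[6] flags=1010 → (cmp)
[7] flags=1010 GE?F → skip
[8] flags=1010 VC?T → r2=0xec

EXEC = [1,8]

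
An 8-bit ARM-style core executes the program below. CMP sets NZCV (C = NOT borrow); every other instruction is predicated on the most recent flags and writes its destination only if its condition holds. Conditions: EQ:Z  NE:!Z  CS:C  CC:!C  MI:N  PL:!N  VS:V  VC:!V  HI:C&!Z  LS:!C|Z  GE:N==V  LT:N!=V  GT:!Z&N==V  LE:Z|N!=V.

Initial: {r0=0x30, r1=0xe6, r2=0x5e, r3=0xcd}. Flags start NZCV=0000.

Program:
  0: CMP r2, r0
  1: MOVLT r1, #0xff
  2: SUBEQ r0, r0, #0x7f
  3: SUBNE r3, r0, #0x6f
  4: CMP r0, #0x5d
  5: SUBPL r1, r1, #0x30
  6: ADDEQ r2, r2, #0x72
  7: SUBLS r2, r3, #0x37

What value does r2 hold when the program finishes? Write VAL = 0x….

0: ✓ CMP  NZCV=0010
1: · MOVLT
2: · SUBEQ
3: ✓ SUBNE  r3←0xc1
4: ✓ CMP  NZCV=1000
5: · SUBPL
6: · ADDEQ
7: ✓ SUBLS  r2←0x8a

VAL = 0x8a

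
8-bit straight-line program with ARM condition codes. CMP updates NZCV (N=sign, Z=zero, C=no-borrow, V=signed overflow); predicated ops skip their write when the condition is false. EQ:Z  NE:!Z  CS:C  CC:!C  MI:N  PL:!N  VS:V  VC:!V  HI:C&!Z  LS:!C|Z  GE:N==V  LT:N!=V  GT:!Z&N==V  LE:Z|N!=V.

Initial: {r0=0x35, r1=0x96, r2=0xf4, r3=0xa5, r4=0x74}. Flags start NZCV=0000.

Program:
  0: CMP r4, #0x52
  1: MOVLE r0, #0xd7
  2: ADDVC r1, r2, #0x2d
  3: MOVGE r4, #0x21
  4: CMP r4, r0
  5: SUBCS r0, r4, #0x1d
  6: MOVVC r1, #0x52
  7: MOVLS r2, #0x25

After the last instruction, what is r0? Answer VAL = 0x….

[0] flags=0010 → (cmp)
[1] flags=0010 LE?F → skip
[2] flags=0010 VC?T → r1=0x21
[3] flags=0010 GE?T → r4=0x21
[4] flags=1000 → (cmp)
[5] flags=1000 CS?F → skip
[6] flags=1000 VC?T → r1=0x52
[7] flags=1000 LS?T → r2=0x25

VAL = 0x35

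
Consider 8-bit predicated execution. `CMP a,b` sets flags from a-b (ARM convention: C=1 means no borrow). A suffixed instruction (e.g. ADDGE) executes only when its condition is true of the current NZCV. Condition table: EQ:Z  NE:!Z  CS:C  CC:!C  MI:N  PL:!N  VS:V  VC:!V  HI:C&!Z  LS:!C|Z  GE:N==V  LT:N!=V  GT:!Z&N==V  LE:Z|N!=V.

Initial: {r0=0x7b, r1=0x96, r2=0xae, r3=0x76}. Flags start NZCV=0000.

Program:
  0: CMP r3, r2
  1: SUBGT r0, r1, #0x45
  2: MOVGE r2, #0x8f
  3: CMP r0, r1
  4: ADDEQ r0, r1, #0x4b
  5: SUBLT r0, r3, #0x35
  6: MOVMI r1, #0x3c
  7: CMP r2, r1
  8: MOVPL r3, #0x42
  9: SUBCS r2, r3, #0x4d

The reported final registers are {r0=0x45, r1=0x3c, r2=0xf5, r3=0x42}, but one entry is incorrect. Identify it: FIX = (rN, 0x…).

FIX = (r0, 0x51)

[0] flags=1001 → (cmp)
[1] flags=1001 GT?T → r0=0x51
[2] flags=1001 GE?T → r2=0x8f
[3] flags=1001 → (cmp)
[4] flags=1001 EQ?F → skip
[5] flags=1001 LT?F → skip
[6] flags=1001 MI?T → r1=0x3c
[7] flags=0011 → (cmp)
[8] flags=0011 PL?T → r3=0x42
[9] flags=0011 CS?T → r2=0xf5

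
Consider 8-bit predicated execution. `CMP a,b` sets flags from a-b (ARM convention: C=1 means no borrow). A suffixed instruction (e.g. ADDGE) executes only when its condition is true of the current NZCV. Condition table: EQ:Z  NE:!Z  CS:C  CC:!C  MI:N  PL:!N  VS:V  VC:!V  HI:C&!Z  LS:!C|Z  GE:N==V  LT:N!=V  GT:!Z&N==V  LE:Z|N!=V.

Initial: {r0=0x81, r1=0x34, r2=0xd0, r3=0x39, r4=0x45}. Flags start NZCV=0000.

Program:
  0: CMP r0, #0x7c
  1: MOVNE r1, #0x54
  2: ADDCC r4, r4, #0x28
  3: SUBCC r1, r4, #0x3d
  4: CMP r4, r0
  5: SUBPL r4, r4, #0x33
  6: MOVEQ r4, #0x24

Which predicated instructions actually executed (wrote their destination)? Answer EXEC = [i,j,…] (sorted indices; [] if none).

EXEC = [1]

0: ✓ CMP  NZCV=0011
1: ✓ MOVNE  r1←0x54
2: · ADDCC
3: · SUBCC
4: ✓ CMP  NZCV=1001
5: · SUBPL
6: · MOVEQ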